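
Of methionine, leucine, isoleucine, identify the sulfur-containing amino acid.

methionine

Cysteine (C, thiol) and methionine (M, thioether) are the two sulfur-containing amino acids.
Of the listed options, only methionine belongs to this group.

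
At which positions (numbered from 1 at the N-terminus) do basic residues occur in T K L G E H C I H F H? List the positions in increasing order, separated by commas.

2, 6, 9, 11

The basic amino acids are Lys (K), Arg (R), and His (H).
Matching residues: K2, H6, H9, H11.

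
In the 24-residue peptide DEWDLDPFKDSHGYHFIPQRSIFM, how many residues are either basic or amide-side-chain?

Basic: H, K, R. Amide-side-chain: N, Q.
Basic residues here: K9, H12, H15, R20 (4).
Amide-side-chain residues here: Q19 (1).
The two groups share no amino acid, so total = 4 + 1 = 5.

5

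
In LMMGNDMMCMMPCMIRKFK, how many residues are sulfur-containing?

9

Cysteine (C, thiol) and methionine (M, thioether) are the two sulfur-containing amino acids.
Matching residues: M2, M3, M7, M8, C9, M10, M11, C13, M14.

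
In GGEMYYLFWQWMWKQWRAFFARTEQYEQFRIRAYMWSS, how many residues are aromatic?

13

Phenylalanine (F), tryptophan (W), and tyrosine (Y) have aromatic ring side chains.
Matching residues: Y5, Y6, F8, W9, W11, W13, W16, F19, F20, Y26, F29, Y34, W36.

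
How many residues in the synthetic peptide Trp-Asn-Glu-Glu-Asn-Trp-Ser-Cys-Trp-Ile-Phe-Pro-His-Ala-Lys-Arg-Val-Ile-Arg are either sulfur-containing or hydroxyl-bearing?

2

Sulfur-containing: C, M. Hydroxyl-bearing: S, T, Y.
Sulfur-containing residues here: Cys8 (1).
Hydroxyl-bearing residues here: Ser7 (1).
The two groups share no amino acid, so total = 1 + 1 = 2.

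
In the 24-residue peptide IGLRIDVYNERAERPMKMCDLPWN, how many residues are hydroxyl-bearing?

S, T, and Y are the three residues with a side-chain hydroxyl.
Matching residues: Y8.

1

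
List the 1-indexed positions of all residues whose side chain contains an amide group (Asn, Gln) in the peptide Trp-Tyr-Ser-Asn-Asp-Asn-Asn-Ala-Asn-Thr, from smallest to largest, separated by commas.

4, 6, 7, 9

Matching residues: Asn4, Asn6, Asn7, Asn9.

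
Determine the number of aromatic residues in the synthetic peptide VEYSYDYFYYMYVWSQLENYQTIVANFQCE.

The aromatic amino acids are Phe (F, benzyl), Trp (W, indole), and Tyr (Y, phenol).
Matching residues: Y3, Y5, Y7, F8, Y9, Y10, Y12, W14, Y20, F27.

10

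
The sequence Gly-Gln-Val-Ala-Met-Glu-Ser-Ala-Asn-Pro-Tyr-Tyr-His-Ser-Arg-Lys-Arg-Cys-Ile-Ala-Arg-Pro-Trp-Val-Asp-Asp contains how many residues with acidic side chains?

Aspartate (D) and glutamate (E) have carboxylic-acid side chains and are the acidic amino acids.
Matching residues: Glu6, Asp25, Asp26.

3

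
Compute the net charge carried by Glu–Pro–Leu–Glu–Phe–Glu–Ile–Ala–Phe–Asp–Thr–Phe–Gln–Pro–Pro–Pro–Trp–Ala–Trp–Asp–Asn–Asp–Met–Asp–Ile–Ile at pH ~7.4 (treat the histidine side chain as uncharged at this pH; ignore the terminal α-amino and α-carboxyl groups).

Near pH 7.4, K and R contribute +1 each, D and E contribute −1 each, and every other side chain (His included, as stated) is uncharged.
Positive (K, R): none → +0.
Negative (D, E): Glu1, Glu4, Glu6, Asp10, Asp20, Asp22, Asp24 → −7.
Net charge = (+0) + (−7) = −7.

-7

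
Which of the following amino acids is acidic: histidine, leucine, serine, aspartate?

The acidic residues are Asp (D) and Glu (E), whose side chains end in a carboxylate group.
Of the listed options, only aspartate belongs to this group.

aspartate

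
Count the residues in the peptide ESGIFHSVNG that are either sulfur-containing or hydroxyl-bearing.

2

Sulfur-containing: C, M. Hydroxyl-bearing: S, T, Y.
Sulfur-containing residues here: none (0).
Hydroxyl-bearing residues here: S2, S7 (2).
The two groups share no amino acid, so total = 0 + 2 = 2.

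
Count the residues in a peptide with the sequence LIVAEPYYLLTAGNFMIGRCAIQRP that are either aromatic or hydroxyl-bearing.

4

Aromatic: F, W, Y. Hydroxyl-bearing: S, T, Y.
Aromatic residues here: Y7, Y8, F15 (3).
Hydroxyl-bearing residues here: Y7, Y8, T11 (3).
Y is in both groups, so the 2 Y residues must not be double-counted.
Total = 3 + 3 − 2 = 4.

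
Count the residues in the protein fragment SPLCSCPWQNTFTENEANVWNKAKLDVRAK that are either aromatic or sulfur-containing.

Aromatic: F, W, Y. Sulfur-containing: C, M.
Aromatic residues here: W8, F12, W20 (3).
Sulfur-containing residues here: C4, C6 (2).
The two groups share no amino acid, so total = 3 + 2 = 5.

5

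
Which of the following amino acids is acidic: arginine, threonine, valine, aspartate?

aspartate

Aspartate (D) and glutamate (E) have carboxylic-acid side chains and are the acidic amino acids.
Of the listed options, only aspartate belongs to this group.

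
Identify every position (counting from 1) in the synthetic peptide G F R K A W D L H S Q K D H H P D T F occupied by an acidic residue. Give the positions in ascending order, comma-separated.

7, 13, 17

The acidic residues are Asp (D) and Glu (E), whose side chains end in a carboxylate group.
Matching residues: D7, D13, D17.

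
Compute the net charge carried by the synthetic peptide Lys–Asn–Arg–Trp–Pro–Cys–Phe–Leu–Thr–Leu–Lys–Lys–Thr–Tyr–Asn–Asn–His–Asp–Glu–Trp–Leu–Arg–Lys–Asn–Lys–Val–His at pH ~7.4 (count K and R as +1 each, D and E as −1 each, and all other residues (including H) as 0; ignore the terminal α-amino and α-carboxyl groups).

Positive (K, R): Lys1, Arg3, Lys11, Lys12, Arg22, Lys23, Lys25 → +7.
Negative (D, E): Asp18, Glu19 → −2.
Net charge = (+7) + (−2) = +5.

+5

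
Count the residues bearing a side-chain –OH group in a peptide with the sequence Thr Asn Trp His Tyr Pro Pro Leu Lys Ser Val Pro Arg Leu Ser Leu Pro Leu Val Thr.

5

S, T, and Y are the three residues with a side-chain hydroxyl.
Matching residues: Thr1, Tyr5, Ser10, Ser15, Thr20.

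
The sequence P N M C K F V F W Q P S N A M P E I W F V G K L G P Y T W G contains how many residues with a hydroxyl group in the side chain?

S, T, and Y are the three residues with a side-chain hydroxyl.
Matching residues: S12, Y27, T28.

3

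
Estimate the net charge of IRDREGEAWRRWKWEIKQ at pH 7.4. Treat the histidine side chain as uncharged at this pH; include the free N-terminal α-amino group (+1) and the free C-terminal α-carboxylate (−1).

Near pH 7.4, K and R contribute +1 each, D and E contribute −1 each, and every other side chain (His included, as stated) is uncharged.
Positive (K, R): R2, R4, R10, R11, K13, K17 → +6.
Negative (D, E): D3, E5, E7, E15 → −4.
The N-terminus (+1) and C-terminus (−1) cancel.
Net charge = (+6) + (−4) = +2.

+2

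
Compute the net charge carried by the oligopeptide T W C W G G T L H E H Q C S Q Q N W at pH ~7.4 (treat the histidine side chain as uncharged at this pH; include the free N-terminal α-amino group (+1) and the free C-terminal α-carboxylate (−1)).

At pH ~7.4 the Lys and Arg side chains are protonated (+1), the Asp and Glu side chains are deprotonated (−1), and with His taken as neutral all other side chains carry no charge.
Positive (K, R): none → +0.
Negative (D, E): E10 → −1.
The N-terminus (+1) and C-terminus (−1) cancel.
Net charge = (+0) + (−1) = −1.

-1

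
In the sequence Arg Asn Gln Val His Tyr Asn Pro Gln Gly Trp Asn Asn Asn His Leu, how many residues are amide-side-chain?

7

Only N (asparagine) and Q (glutamine) carry a side-chain carboxamide.
Matching residues: Asn2, Gln3, Asn7, Gln9, Asn12, Asn13, Asn14.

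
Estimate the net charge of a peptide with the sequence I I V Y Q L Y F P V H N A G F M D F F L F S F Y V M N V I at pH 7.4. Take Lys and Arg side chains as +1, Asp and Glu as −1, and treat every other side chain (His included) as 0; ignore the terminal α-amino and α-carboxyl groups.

Positive (K, R): none → +0.
Negative (D, E): D17 → −1.
Net charge = (+0) + (−1) = −1.

-1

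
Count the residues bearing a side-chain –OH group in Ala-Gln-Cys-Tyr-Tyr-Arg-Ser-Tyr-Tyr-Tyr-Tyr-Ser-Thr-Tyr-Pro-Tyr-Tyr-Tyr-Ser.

14

Serine (S), threonine (T), and tyrosine (Y) each carry a hydroxyl group on the side chain.
Matching residues: Tyr4, Tyr5, Ser7, Tyr8, Tyr9, Tyr10, Tyr11, Ser12, Thr13, Tyr14, Tyr16, Tyr17, Tyr18, Ser19.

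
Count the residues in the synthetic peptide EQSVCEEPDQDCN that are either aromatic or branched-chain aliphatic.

1

Aromatic: F, W, Y. Branched-chain aliphatic: I, L, V.
Aromatic residues here: none (0).
Branched-chain aliphatic residues here: V4 (1).
The two groups share no amino acid, so total = 0 + 1 = 1.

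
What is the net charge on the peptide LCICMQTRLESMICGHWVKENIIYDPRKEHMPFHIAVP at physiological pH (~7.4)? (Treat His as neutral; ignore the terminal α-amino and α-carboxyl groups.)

0

Near pH 7.4, K and R contribute +1 each, D and E contribute −1 each, and every other side chain (His included, as stated) is uncharged.
Positive (K, R): R8, K19, R27, K28 → +4.
Negative (D, E): E10, E20, D25, E29 → −4.
Net charge = (+4) + (−4) = 0.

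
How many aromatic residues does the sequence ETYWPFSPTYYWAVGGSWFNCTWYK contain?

10

Phenylalanine (F), tryptophan (W), and tyrosine (Y) have aromatic ring side chains.
Matching residues: Y3, W4, F6, Y10, Y11, W12, W18, F19, W23, Y24.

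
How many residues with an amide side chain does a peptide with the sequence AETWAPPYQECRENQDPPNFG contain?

Only N (asparagine) and Q (glutamine) carry a side-chain carboxamide.
Matching residues: Q9, N14, Q15, N19.

4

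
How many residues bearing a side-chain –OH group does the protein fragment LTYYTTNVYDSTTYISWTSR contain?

The –OH-bearing residues are Ser, Thr (aliphatic alcohols), and Tyr (phenol).
Matching residues: T2, Y3, Y4, T5, T6, Y9, S11, T12, T13, Y14, S16, T18, S19.

13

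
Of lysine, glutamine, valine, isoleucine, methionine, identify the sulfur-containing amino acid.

Only Cys (C) and Met (M) have a sulfur atom in the side chain.
Of the listed options, only methionine belongs to this group.

methionine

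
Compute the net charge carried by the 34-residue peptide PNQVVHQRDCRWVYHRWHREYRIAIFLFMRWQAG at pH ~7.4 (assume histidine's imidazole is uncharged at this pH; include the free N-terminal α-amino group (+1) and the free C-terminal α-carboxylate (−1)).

At pH ~7.4 the Lys and Arg side chains are protonated (+1), the Asp and Glu side chains are deprotonated (−1), and with His taken as neutral all other side chains carry no charge.
Positive (K, R): R8, R11, R16, R19, R22, R30 → +6.
Negative (D, E): D9, E20 → −2.
The N-terminus (+1) and C-terminus (−1) cancel.
Net charge = (+6) + (−2) = +4.

+4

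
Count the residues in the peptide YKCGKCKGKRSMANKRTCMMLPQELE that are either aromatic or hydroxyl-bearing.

Aromatic: F, W, Y. Hydroxyl-bearing: S, T, Y.
Aromatic residues here: Y1 (1).
Hydroxyl-bearing residues here: Y1, S11, T17 (3).
Y is in both groups, so the 1 Y residue must not be double-counted.
Total = 1 + 3 − 1 = 3.

3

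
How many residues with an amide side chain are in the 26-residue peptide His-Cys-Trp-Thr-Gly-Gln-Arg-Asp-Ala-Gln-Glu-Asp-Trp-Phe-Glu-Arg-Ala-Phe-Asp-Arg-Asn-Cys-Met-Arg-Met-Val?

The amide-side-chain residues are Asn (N) and Gln (Q).
Matching residues: Gln6, Gln10, Asn21.

3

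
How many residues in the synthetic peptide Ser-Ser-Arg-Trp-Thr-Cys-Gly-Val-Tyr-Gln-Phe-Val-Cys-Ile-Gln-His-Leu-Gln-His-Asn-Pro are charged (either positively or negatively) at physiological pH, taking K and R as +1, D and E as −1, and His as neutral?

1

Charged side chains at pH ~7.4: K, R (positive); D, E (negative).
Matching residues: Arg3.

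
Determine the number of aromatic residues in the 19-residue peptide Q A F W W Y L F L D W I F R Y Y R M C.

F, W, and Y each carry an aromatic ring on the side chain.
Matching residues: F3, W4, W5, Y6, F8, W11, F13, Y15, Y16.

9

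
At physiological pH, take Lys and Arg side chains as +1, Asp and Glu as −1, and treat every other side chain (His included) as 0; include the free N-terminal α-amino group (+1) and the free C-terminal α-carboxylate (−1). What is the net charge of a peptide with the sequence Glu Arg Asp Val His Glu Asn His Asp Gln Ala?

-3

Positive (K, R): Arg2 → +1.
Negative (D, E): Glu1, Asp3, Glu6, Asp9 → −4.
The N-terminus (+1) and C-terminus (−1) cancel.
Net charge = (+1) + (−4) = −3.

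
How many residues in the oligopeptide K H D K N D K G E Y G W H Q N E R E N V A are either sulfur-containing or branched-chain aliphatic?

1

Sulfur-containing: C, M. Branched-chain aliphatic: I, L, V.
Sulfur-containing residues here: none (0).
Branched-chain aliphatic residues here: V20 (1).
The two groups share no amino acid, so total = 0 + 1 = 1.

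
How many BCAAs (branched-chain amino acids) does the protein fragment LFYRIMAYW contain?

V, L, and I make up the branched-chain aliphatic group.
Matching residues: L1, I5.

2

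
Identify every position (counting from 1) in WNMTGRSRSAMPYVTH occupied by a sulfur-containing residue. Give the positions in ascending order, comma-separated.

3, 11

The sulfur-bearing residues are cysteine (–SH) and methionine (–S–CH₃).
Matching residues: M3, M11.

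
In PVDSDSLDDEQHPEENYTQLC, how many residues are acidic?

7

Only D (aspartate) and E (glutamate) carry a side-chain carboxylic acid.
Matching residues: D3, D5, D8, D9, E10, E14, E15.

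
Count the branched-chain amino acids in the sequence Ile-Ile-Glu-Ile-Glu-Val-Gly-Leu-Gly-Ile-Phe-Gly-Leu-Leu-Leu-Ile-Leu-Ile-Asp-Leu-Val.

14

V, L, and I make up the branched-chain aliphatic group.
Matching residues: Ile1, Ile2, Ile4, Val6, Leu8, Ile10, Leu13, Leu14, Leu15, Ile16, Leu17, Ile18, Leu20, Val21.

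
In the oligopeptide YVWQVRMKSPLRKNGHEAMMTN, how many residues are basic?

5

The basic amino acids are Lys (K), Arg (R), and His (H).
Matching residues: R6, K8, R12, K13, H16.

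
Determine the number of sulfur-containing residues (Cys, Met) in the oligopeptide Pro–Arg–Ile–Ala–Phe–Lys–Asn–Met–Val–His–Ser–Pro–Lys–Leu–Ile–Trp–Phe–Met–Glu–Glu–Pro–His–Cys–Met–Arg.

Matching residues: Met8, Met18, Cys23, Met24.

4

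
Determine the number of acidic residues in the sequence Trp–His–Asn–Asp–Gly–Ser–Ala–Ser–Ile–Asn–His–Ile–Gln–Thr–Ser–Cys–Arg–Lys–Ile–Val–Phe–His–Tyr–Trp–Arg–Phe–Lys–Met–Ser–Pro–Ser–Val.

Only D (aspartate) and E (glutamate) carry a side-chain carboxylic acid.
Matching residues: Asp4.

1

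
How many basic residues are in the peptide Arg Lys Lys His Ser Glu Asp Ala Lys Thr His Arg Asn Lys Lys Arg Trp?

10

Lysine (K), arginine (R), and histidine (H) have basic, nitrogen-containing side chains.
Matching residues: Arg1, Lys2, Lys3, His4, Lys9, His11, Arg12, Lys14, Lys15, Arg16.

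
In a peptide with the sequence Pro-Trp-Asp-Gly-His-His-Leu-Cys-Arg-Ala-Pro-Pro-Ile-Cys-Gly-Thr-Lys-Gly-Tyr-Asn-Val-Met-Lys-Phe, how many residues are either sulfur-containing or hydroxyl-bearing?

5

Sulfur-containing: C, M. Hydroxyl-bearing: S, T, Y.
Sulfur-containing residues here: Cys8, Cys14, Met22 (3).
Hydroxyl-bearing residues here: Thr16, Tyr19 (2).
The two groups share no amino acid, so total = 3 + 2 = 5.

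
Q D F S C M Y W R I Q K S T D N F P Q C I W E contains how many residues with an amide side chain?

Only N (asparagine) and Q (glutamine) carry a side-chain carboxamide.
Matching residues: Q1, Q11, N16, Q19.

4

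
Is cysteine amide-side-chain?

No

Only N (asparagine) and Q (glutamine) carry a side-chain carboxamide.
Cysteine is not in this group.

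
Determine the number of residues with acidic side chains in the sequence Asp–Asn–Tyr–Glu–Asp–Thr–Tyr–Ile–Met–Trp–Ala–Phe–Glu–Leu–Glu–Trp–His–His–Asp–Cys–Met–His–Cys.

The acidic residues are Asp (D) and Glu (E), whose side chains end in a carboxylate group.
Matching residues: Asp1, Glu4, Asp5, Glu13, Glu15, Asp19.

6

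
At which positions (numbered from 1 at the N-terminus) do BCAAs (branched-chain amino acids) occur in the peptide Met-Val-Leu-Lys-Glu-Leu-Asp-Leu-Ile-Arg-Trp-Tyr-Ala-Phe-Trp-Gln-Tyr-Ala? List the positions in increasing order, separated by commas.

Valine (V), leucine (L), and isoleucine (I) are the branched-chain amino acids.
Matching residues: Val2, Leu3, Leu6, Leu8, Ile9.

2, 3, 6, 8, 9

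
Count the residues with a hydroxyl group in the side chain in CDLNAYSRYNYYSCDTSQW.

The –OH-bearing residues are Ser, Thr (aliphatic alcohols), and Tyr (phenol).
Matching residues: Y6, S7, Y9, Y11, Y12, S13, T16, S17.

8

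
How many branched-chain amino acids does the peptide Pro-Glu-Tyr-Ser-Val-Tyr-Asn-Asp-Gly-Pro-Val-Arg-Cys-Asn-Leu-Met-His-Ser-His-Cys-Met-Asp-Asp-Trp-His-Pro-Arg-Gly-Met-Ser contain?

The BCAAs are Val, Leu, and Ile — aliphatic side chains with a branch point.
Matching residues: Val5, Val11, Leu15.

3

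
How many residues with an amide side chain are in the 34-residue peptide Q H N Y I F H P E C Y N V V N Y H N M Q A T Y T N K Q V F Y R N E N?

10

Asparagine (N) and glutamine (Q) have uncharged amide side chains.
Matching residues: Q1, N3, N12, N15, N18, Q20, N25, Q27, N32, N34.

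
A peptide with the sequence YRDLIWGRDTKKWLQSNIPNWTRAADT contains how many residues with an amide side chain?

Asparagine (N) and glutamine (Q) have uncharged amide side chains.
Matching residues: Q15, N17, N20.

3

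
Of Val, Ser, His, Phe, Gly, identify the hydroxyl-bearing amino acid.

Ser

Serine (S), threonine (T), and tyrosine (Y) each carry a hydroxyl group on the side chain.
Of the listed options, only Ser belongs to this group.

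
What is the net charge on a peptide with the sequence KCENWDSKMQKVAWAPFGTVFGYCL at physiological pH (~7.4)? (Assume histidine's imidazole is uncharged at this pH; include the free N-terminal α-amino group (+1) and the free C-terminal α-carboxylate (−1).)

Near pH 7.4, K and R contribute +1 each, D and E contribute −1 each, and every other side chain (His included, as stated) is uncharged.
Positive (K, R): K1, K8, K11 → +3.
Negative (D, E): E3, D6 → −2.
The N-terminus (+1) and C-terminus (−1) cancel.
Net charge = (+3) + (−2) = +1.

+1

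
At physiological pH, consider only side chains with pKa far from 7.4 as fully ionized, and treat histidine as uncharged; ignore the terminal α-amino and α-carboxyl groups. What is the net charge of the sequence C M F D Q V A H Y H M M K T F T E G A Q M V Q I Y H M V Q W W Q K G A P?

0

Near pH 7.4, K and R contribute +1 each, D and E contribute −1 each, and every other side chain (His included, as stated) is uncharged.
Positive (K, R): K13, K33 → +2.
Negative (D, E): D4, E17 → −2.
Net charge = (+2) + (−2) = 0.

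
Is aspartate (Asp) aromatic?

No

Phenylalanine (F), tryptophan (W), and tyrosine (Y) have aromatic ring side chains.
Aspartate is not in this group.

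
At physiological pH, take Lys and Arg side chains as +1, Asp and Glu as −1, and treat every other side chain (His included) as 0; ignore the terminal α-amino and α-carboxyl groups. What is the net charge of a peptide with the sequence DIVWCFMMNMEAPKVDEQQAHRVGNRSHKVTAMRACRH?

Positive (K, R): K14, R22, R26, K29, R34, R37 → +6.
Negative (D, E): D1, E11, D16, E17 → −4.
Net charge = (+6) + (−4) = +2.

+2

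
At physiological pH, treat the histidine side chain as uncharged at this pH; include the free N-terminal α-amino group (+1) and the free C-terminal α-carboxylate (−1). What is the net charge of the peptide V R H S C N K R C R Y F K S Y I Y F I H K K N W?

+7

At pH ~7.4 the Lys and Arg side chains are protonated (+1), the Asp and Glu side chains are deprotonated (−1), and with His taken as neutral all other side chains carry no charge.
Positive (K, R): R2, K7, R8, R10, K13, K21, K22 → +7.
Negative (D, E): none → −0.
The N-terminus (+1) and C-terminus (−1) cancel.
Net charge = (+7) + (−0) = +7.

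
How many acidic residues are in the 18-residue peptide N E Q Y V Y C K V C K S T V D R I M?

Aspartate (D) and glutamate (E) have carboxylic-acid side chains and are the acidic amino acids.
Matching residues: E2, D15.

2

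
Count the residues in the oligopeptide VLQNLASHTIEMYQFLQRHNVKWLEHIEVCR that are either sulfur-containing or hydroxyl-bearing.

5

Sulfur-containing: C, M. Hydroxyl-bearing: S, T, Y.
Sulfur-containing residues here: M12, C30 (2).
Hydroxyl-bearing residues here: S7, T9, Y13 (3).
The two groups share no amino acid, so total = 2 + 3 = 5.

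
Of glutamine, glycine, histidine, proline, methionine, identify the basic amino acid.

K, R, and H are the three residues with basic side chains (ε-amine, guanidinium, and imidazole respectively).
Of the listed options, only histidine belongs to this group.

histidine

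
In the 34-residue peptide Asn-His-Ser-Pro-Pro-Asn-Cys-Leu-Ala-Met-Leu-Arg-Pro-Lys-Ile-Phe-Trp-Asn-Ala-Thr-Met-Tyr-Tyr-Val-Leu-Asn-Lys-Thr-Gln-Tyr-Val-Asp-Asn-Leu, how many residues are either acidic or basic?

Acidic: D, E. Basic: H, K, R.
Acidic residues here: Asp32 (1).
Basic residues here: His2, Arg12, Lys14, Lys27 (4).
The two groups share no amino acid, so total = 1 + 4 = 5.

5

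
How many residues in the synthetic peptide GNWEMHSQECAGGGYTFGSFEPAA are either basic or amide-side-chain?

Basic: H, K, R. Amide-side-chain: N, Q.
Basic residues here: H6 (1).
Amide-side-chain residues here: N2, Q8 (2).
The two groups share no amino acid, so total = 1 + 2 = 3.

3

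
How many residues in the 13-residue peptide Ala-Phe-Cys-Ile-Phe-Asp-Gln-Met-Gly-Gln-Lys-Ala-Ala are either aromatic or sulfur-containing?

4

Aromatic: F, W, Y. Sulfur-containing: C, M.
Aromatic residues here: Phe2, Phe5 (2).
Sulfur-containing residues here: Cys3, Met8 (2).
The two groups share no amino acid, so total = 2 + 2 = 4.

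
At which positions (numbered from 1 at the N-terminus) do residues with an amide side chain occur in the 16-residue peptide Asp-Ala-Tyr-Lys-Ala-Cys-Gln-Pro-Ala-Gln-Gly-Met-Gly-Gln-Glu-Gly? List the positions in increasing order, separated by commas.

7, 10, 14

The amide-side-chain residues are Asn (N) and Gln (Q).
Matching residues: Gln7, Gln10, Gln14.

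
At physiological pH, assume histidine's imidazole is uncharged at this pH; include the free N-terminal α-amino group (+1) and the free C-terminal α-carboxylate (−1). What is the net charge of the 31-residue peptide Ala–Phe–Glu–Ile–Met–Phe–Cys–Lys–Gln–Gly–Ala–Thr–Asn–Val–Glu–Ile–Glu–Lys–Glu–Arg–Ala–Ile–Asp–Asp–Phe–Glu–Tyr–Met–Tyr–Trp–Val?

-4

Near pH 7.4, K and R contribute +1 each, D and E contribute −1 each, and every other side chain (His included, as stated) is uncharged.
Positive (K, R): Lys8, Lys18, Arg20 → +3.
Negative (D, E): Glu3, Glu15, Glu17, Glu19, Asp23, Asp24, Glu26 → −7.
The N-terminus (+1) and C-terminus (−1) cancel.
Net charge = (+3) + (−7) = −4.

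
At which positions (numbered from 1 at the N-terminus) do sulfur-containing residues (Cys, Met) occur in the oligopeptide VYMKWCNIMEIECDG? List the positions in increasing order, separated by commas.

3, 6, 9, 13

Matching residues: M3, C6, M9, C13.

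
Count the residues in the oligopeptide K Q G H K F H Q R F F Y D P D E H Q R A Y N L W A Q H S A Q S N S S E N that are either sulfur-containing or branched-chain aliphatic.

1

Sulfur-containing: C, M. Branched-chain aliphatic: I, L, V.
Sulfur-containing residues here: none (0).
Branched-chain aliphatic residues here: L23 (1).
The two groups share no amino acid, so total = 0 + 1 = 1.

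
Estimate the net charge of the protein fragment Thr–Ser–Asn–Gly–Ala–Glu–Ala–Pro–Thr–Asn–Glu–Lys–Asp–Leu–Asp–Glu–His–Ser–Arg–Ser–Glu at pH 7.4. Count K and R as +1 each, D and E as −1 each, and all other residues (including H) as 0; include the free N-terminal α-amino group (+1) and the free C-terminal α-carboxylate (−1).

-4

Positive (K, R): Lys12, Arg19 → +2.
Negative (D, E): Glu6, Glu11, Asp13, Asp15, Glu16, Glu21 → −6.
The N-terminus (+1) and C-terminus (−1) cancel.
Net charge = (+2) + (−6) = −4.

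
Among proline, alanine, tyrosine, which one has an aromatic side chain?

tyrosine

F, W, and Y each carry an aromatic ring on the side chain.
Of the listed options, only tyrosine belongs to this group.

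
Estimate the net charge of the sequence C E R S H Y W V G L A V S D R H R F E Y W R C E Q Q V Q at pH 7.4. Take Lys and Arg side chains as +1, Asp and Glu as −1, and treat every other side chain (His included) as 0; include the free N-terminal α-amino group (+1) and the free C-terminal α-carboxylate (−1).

Positive (K, R): R3, R15, R17, R22 → +4.
Negative (D, E): E2, D14, E19, E24 → −4.
The N-terminus (+1) and C-terminus (−1) cancel.
Net charge = (+4) + (−4) = 0.

0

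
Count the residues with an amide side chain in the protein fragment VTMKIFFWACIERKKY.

0

Only N (asparagine) and Q (glutamine) carry a side-chain carboxamide.
None of the 16 residues belong to this group.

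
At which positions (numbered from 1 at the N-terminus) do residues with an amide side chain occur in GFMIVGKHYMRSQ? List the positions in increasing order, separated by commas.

Asparagine (N) and glutamine (Q) have uncharged amide side chains.
Matching residues: Q13.

13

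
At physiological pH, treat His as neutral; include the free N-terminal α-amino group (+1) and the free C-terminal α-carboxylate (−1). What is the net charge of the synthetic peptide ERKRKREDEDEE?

-2

Near pH 7.4, K and R contribute +1 each, D and E contribute −1 each, and every other side chain (His included, as stated) is uncharged.
Positive (K, R): R2, K3, R4, K5, R6 → +5.
Negative (D, E): E1, E7, D8, E9, D10, E11, E12 → −7.
The N-terminus (+1) and C-terminus (−1) cancel.
Net charge = (+5) + (−7) = −2.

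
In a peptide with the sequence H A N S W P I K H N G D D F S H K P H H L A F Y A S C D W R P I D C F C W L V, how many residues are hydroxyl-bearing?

4

The –OH-bearing residues are Ser, Thr (aliphatic alcohols), and Tyr (phenol).
Matching residues: S4, S15, Y24, S26.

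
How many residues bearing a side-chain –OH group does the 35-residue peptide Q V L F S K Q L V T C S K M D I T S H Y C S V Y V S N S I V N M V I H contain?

10

S, T, and Y are the three residues with a side-chain hydroxyl.
Matching residues: S5, T10, S12, T17, S18, Y20, S22, Y24, S26, S28.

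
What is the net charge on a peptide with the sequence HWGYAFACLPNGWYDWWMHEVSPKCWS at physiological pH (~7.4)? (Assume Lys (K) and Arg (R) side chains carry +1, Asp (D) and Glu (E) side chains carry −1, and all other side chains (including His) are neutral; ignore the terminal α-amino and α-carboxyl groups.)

Positive (K, R): K24 → +1.
Negative (D, E): D15, E20 → −2.
Net charge = (+1) + (−2) = −1.

-1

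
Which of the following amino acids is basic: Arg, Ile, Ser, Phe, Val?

Arg

The basic amino acids are Lys (K), Arg (R), and His (H).
Of the listed options, only Arg belongs to this group.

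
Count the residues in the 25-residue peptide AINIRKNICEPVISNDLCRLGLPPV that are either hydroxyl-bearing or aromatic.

Hydroxyl-bearing: S, T, Y. Aromatic: F, W, Y.
Hydroxyl-bearing residues here: S14 (1).
Aromatic residues here: none (0).
(Y belongs to both groups, but none appear in this sequence.) Total = 1 + 0 = 1.

1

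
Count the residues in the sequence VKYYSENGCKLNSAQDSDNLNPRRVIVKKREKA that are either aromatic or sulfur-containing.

3

Aromatic: F, W, Y. Sulfur-containing: C, M.
Aromatic residues here: Y3, Y4 (2).
Sulfur-containing residues here: C9 (1).
The two groups share no amino acid, so total = 2 + 1 = 3.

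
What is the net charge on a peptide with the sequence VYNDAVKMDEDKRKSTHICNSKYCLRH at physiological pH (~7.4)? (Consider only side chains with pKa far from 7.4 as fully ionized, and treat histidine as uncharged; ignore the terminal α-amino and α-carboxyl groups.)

+2

The side chains ionized at physiological pH are Lys/Arg (+1) and Asp/Glu (−1); with His treated as neutral, nothing else contributes.
Positive (K, R): K7, K12, R13, K14, K22, R26 → +6.
Negative (D, E): D4, D9, E10, D11 → −4.
Net charge = (+6) + (−4) = +2.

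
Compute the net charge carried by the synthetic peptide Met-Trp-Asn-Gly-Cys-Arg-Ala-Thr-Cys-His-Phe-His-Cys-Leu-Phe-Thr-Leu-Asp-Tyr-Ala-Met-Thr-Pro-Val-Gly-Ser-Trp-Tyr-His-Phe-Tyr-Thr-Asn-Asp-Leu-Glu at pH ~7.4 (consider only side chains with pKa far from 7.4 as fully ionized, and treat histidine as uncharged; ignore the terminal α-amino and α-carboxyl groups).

The side chains ionized at physiological pH are Lys/Arg (+1) and Asp/Glu (−1); with His treated as neutral, nothing else contributes.
Positive (K, R): Arg6 → +1.
Negative (D, E): Asp18, Asp34, Glu36 → −3.
Net charge = (+1) + (−3) = −2.

-2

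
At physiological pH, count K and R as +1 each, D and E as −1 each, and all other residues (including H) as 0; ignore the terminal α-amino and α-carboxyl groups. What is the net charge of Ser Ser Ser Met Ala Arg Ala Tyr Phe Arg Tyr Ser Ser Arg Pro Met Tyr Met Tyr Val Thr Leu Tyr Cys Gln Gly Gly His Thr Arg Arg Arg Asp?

+5

Positive (K, R): Arg6, Arg10, Arg14, Arg30, Arg31, Arg32 → +6.
Negative (D, E): Asp33 → −1.
Net charge = (+6) + (−1) = +5.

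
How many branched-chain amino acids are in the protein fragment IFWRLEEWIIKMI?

The BCAAs are Val, Leu, and Ile — aliphatic side chains with a branch point.
Matching residues: I1, L5, I9, I10, I13.

5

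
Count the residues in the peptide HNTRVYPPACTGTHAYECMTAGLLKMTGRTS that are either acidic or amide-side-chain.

Acidic: D, E. Amide-side-chain: N, Q.
Acidic residues here: E17 (1).
Amide-side-chain residues here: N2 (1).
The two groups share no amino acid, so total = 1 + 1 = 2.

2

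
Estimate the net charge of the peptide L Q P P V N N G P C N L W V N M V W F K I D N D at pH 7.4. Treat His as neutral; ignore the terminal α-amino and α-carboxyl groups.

The side chains ionized at physiological pH are Lys/Arg (+1) and Asp/Glu (−1); with His treated as neutral, nothing else contributes.
Positive (K, R): K20 → +1.
Negative (D, E): D22, D24 → −2.
Net charge = (+1) + (−2) = −1.

-1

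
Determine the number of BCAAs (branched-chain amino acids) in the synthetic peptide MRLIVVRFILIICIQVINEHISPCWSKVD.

13

The BCAAs are Val, Leu, and Ile — aliphatic side chains with a branch point.
Matching residues: L3, I4, V5, V6, I9, L10, I11, I12, I14, V16, I17, I21, V28.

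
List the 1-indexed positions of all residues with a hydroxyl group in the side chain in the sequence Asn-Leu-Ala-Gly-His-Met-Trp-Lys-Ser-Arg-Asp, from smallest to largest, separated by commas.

The –OH-bearing residues are Ser, Thr (aliphatic alcohols), and Tyr (phenol).
Matching residues: Ser9.

9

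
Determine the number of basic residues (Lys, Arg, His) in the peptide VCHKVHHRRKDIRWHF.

9

Matching residues: H3, K4, H6, H7, R8, R9, K10, R13, H15.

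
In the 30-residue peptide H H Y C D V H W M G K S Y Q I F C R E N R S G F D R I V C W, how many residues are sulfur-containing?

Cysteine (C, thiol) and methionine (M, thioether) are the two sulfur-containing amino acids.
Matching residues: C4, M9, C17, C29.

4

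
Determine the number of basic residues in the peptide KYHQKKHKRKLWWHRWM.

K, R, and H are the three residues with basic side chains (ε-amine, guanidinium, and imidazole respectively).
Matching residues: K1, H3, K5, K6, H7, K8, R9, K10, H14, R15.

10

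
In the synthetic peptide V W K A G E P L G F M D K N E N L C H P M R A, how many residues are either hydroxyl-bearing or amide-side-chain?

Hydroxyl-bearing: S, T, Y. Amide-side-chain: N, Q.
Hydroxyl-bearing residues here: none (0).
Amide-side-chain residues here: N14, N16 (2).
The two groups share no amino acid, so total = 0 + 2 = 2.

2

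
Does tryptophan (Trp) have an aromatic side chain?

The aromatic amino acids are Phe (F, benzyl), Trp (W, indole), and Tyr (Y, phenol).
Tryptophan is in this group.

Yes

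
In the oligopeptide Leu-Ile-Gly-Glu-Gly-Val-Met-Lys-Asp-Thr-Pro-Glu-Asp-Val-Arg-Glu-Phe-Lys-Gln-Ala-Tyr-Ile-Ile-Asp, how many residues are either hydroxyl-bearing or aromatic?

3

Hydroxyl-bearing: S, T, Y. Aromatic: F, W, Y.
Hydroxyl-bearing residues here: Thr10, Tyr21 (2).
Aromatic residues here: Phe17, Tyr21 (2).
Y is in both groups, so the 1 Y residue must not be double-counted.
Total = 2 + 2 − 1 = 3.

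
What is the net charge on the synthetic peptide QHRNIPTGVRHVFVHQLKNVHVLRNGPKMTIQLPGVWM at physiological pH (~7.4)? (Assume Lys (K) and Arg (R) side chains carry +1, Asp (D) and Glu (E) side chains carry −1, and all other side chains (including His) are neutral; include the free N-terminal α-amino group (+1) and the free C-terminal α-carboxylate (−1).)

+5

Positive (K, R): R3, R10, K18, R24, K28 → +5.
Negative (D, E): none → −0.
The N-terminus (+1) and C-terminus (−1) cancel.
Net charge = (+5) + (−0) = +5.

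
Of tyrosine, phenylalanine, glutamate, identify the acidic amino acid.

glutamate

The acidic residues are Asp (D) and Glu (E), whose side chains end in a carboxylate group.
Of the listed options, only glutamate belongs to this group.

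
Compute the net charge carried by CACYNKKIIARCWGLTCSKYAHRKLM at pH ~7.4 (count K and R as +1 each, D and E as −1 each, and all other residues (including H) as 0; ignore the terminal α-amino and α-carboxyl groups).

Positive (K, R): K6, K7, R11, K19, R23, K24 → +6.
Negative (D, E): none → −0.
Net charge = (+6) + (−0) = +6.

+6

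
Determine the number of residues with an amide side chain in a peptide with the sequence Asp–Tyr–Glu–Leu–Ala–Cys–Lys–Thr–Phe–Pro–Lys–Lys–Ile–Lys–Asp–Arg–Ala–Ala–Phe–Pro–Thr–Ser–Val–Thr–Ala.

0

The amide-side-chain residues are Asn (N) and Gln (Q).
None of the 25 residues belong to this group.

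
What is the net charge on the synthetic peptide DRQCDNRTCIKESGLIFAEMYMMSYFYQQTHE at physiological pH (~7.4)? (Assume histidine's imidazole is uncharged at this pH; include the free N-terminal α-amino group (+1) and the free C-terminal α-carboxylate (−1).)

-2

Near pH 7.4, K and R contribute +1 each, D and E contribute −1 each, and every other side chain (His included, as stated) is uncharged.
Positive (K, R): R2, R7, K11 → +3.
Negative (D, E): D1, D5, E12, E19, E32 → −5.
The N-terminus (+1) and C-terminus (−1) cancel.
Net charge = (+3) + (−5) = −2.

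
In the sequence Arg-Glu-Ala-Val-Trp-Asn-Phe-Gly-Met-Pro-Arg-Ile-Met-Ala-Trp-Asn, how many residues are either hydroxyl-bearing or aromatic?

Hydroxyl-bearing: S, T, Y. Aromatic: F, W, Y.
Hydroxyl-bearing residues here: none (0).
Aromatic residues here: Trp5, Phe7, Trp15 (3).
(Y belongs to both groups, but none appear in this sequence.) Total = 0 + 3 = 3.

3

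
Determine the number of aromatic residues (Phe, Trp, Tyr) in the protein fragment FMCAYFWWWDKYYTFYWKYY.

13

Matching residues: F1, Y5, F6, W7, W8, W9, Y12, Y13, F15, Y16, W17, Y19, Y20.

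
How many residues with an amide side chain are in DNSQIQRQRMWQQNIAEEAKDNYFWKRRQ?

Asparagine (N) and glutamine (Q) have uncharged amide side chains.
Matching residues: N2, Q4, Q6, Q8, Q12, Q13, N14, N22, Q29.

9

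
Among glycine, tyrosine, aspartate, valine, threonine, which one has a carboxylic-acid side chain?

aspartate

The acidic residues are Asp (D) and Glu (E), whose side chains end in a carboxylate group.
Of the listed options, only aspartate belongs to this group.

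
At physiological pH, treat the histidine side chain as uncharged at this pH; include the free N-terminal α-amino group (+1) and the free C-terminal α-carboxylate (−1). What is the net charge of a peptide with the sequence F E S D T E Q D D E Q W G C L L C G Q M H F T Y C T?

-6

At pH ~7.4 the Lys and Arg side chains are protonated (+1), the Asp and Glu side chains are deprotonated (−1), and with His taken as neutral all other side chains carry no charge.
Positive (K, R): none → +0.
Negative (D, E): E2, D4, E6, D8, D9, E10 → −6.
The N-terminus (+1) and C-terminus (−1) cancel.
Net charge = (+0) + (−6) = −6.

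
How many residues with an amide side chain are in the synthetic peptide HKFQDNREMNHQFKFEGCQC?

Only N (asparagine) and Q (glutamine) carry a side-chain carboxamide.
Matching residues: Q4, N6, N10, Q12, Q19.

5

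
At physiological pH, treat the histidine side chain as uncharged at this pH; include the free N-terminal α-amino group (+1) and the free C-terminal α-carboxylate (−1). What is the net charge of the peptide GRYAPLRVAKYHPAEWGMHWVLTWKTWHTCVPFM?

+3

Near pH 7.4, K and R contribute +1 each, D and E contribute −1 each, and every other side chain (His included, as stated) is uncharged.
Positive (K, R): R2, R7, K10, K25 → +4.
Negative (D, E): E15 → −1.
The N-terminus (+1) and C-terminus (−1) cancel.
Net charge = (+4) + (−1) = +3.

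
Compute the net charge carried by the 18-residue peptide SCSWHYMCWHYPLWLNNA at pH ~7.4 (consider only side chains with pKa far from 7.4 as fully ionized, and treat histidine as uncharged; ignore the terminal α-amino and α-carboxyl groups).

0

At pH ~7.4 the Lys and Arg side chains are protonated (+1), the Asp and Glu side chains are deprotonated (−1), and with His taken as neutral all other side chains carry no charge.
Positive (K, R): none → +0.
Negative (D, E): none → −0.
Net charge = (+0) + (−0) = 0.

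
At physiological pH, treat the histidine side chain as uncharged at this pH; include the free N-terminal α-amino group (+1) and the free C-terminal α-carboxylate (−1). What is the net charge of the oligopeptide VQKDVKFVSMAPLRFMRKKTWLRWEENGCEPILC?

The side chains ionized at physiological pH are Lys/Arg (+1) and Asp/Glu (−1); with His treated as neutral, nothing else contributes.
Positive (K, R): K3, K6, R14, R17, K18, K19, R23 → +7.
Negative (D, E): D4, E25, E26, E30 → −4.
The N-terminus (+1) and C-terminus (−1) cancel.
Net charge = (+7) + (−4) = +3.

+3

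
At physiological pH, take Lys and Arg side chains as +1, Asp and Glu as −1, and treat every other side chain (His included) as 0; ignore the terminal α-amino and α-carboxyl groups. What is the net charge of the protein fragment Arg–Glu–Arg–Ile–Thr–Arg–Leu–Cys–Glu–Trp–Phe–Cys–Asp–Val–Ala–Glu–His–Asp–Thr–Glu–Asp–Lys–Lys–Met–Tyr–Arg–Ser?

Positive (K, R): Arg1, Arg3, Arg6, Lys22, Lys23, Arg26 → +6.
Negative (D, E): Glu2, Glu9, Asp13, Glu16, Asp18, Glu20, Asp21 → −7.
Net charge = (+6) + (−7) = −1.

-1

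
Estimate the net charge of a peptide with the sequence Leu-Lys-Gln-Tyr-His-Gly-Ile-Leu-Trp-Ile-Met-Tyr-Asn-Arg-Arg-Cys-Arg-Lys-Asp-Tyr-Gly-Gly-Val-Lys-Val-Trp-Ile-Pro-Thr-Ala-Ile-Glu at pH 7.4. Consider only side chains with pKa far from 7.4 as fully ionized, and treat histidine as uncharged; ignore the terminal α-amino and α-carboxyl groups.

The side chains ionized at physiological pH are Lys/Arg (+1) and Asp/Glu (−1); with His treated as neutral, nothing else contributes.
Positive (K, R): Lys2, Arg14, Arg15, Arg17, Lys18, Lys24 → +6.
Negative (D, E): Asp19, Glu32 → −2.
Net charge = (+6) + (−2) = +4.

+4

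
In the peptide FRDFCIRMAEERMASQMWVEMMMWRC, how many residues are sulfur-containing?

8

The sulfur-bearing residues are cysteine (–SH) and methionine (–S–CH₃).
Matching residues: C5, M8, M13, M17, M21, M22, M23, C26.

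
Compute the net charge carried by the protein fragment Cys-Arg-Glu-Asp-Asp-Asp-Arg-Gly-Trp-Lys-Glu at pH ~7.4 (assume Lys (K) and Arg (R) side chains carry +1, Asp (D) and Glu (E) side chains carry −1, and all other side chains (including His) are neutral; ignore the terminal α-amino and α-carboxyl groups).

-2

Positive (K, R): Arg2, Arg7, Lys10 → +3.
Negative (D, E): Glu3, Asp4, Asp5, Asp6, Glu11 → −5.
Net charge = (+3) + (−5) = −2.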